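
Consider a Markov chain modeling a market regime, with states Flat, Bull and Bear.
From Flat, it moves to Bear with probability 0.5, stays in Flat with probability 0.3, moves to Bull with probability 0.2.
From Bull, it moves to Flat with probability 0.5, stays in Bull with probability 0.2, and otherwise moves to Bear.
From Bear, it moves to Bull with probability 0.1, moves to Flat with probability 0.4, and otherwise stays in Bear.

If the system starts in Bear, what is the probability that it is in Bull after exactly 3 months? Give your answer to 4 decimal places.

0.1520

Propagate the distribution vector 3 months from Bear.
After 0 months: (0.0000, 0.0000, 1.0000)
After 1 month: (0.4000, 0.1000, 0.5000)
After 2 months: (0.3700, 0.1500, 0.4800)
After 3 months: (0.3780, 0.1520, 0.4700)
P(in Bull after 3 months) = 0.1520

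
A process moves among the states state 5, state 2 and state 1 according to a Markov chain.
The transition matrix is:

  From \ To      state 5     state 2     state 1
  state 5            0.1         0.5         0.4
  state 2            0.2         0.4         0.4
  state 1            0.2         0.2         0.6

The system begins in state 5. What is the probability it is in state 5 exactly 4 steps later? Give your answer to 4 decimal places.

Propagate the distribution vector 4 steps from state 5.
After 0 steps: (1.0000, 0.0000, 0.0000)
After 1 step: (0.1000, 0.5000, 0.4000)
After 2 steps: (0.1900, 0.3300, 0.4800)
After 3 steps: (0.1810, 0.3230, 0.4960)
After 4 steps: (0.1819, 0.3189, 0.4992)
P(in state 5 after 4 steps) = 0.1819

0.1819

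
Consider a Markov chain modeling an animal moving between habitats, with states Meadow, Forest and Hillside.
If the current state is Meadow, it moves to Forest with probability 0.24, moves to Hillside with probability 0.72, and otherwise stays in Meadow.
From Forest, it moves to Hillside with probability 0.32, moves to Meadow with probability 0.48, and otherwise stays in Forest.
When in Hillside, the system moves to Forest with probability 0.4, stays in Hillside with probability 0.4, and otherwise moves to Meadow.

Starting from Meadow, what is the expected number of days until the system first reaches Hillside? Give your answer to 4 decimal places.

1.5931

Let t(s) be the expected number of days to first reach Hillside from state s, with t(Hillside) = 0. Conditioning on the first day:
t(Meadow) = 1 + 0.04·t(Meadow) + 0.24·t(Forest)
t(Forest) = 1 + 0.48·t(Meadow) + 0.2·t(Forest)
Solving: t(Meadow) = 1.5931, t(Forest) = 2.2059.
Expected days from Meadow to Hillside: 1.5931.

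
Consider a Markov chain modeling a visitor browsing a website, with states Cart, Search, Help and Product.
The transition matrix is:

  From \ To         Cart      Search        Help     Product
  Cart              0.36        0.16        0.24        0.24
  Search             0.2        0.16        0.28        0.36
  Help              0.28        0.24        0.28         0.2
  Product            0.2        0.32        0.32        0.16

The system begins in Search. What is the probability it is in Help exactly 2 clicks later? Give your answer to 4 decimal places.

0.2864

Propagate the distribution vector 2 clicks from Search.
After 0 clicks: (0.0000, 1.0000, 0.0000, 0.0000)
After 1 click: (0.2000, 0.1600, 0.2800, 0.3600)
After 2 clicks: (0.2544, 0.2400, 0.2864, 0.2192)
P(in Help after 2 clicks) = 0.2864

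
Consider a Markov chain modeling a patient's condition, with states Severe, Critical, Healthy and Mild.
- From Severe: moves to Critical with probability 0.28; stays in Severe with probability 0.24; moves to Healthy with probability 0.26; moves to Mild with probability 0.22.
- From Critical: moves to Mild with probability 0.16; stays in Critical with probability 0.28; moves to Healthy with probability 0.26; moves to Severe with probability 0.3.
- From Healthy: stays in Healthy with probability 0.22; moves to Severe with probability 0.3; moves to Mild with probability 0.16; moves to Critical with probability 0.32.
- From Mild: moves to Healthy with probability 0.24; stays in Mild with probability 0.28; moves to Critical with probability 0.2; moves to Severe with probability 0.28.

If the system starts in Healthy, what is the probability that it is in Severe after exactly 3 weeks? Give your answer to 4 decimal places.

0.2793

Propagate the distribution vector 3 weeks from Healthy.
After 0 weeks: (0.0000, 0.0000, 1.0000, 0.0000)
After 1 week: (0.3000, 0.3200, 0.2200, 0.1600)
After 2 weeks: (0.2788, 0.2760, 0.2480, 0.1972)
After 3 weeks: (0.2793, 0.2741, 0.2461, 0.2004)
P(in Severe after 3 weeks) = 0.2793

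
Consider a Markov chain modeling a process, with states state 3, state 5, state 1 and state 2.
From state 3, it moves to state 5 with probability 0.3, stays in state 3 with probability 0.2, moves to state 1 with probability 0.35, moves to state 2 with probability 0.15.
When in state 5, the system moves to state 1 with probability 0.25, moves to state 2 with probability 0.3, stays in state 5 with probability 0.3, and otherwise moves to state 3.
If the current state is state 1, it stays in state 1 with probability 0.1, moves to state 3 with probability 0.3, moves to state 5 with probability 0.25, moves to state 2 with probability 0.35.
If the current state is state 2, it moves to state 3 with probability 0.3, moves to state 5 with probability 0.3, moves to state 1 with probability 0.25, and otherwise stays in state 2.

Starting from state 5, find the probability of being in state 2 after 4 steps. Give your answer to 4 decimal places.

0.2413

Propagate the distribution vector 4 steps from state 5.
After 0 steps: (0.0000, 1.0000, 0.0000, 0.0000)
After 1 step: (0.1500, 0.3000, 0.2500, 0.3000)
After 2 steps: (0.2400, 0.2875, 0.2275, 0.2450)
After 3 steps: (0.2329, 0.2886, 0.2399, 0.2386)
After 4 steps: (0.2334, 0.2880, 0.2373, 0.2413)
P(in state 2 after 4 steps) = 0.2413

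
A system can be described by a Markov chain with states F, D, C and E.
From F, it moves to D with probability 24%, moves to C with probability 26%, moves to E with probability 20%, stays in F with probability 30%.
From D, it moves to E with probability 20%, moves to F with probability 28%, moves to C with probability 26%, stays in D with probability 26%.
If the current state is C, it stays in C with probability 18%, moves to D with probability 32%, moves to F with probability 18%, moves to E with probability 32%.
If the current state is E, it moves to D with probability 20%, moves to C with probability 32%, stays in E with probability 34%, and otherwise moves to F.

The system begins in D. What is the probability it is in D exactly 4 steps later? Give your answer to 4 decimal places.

0.2549

Propagate the distribution vector 4 steps from D.
After 0 steps: (0.0000, 1.0000, 0.0000, 0.0000)
After 1 step: (0.2800, 0.2600, 0.2600, 0.2000)
After 2 steps: (0.2316, 0.2580, 0.2512, 0.2592)
After 3 steps: (0.2232, 0.2549, 0.2555, 0.2664)
After 4 steps: (0.2216, 0.2549, 0.2555, 0.2680)
P(in D after 4 steps) = 0.2549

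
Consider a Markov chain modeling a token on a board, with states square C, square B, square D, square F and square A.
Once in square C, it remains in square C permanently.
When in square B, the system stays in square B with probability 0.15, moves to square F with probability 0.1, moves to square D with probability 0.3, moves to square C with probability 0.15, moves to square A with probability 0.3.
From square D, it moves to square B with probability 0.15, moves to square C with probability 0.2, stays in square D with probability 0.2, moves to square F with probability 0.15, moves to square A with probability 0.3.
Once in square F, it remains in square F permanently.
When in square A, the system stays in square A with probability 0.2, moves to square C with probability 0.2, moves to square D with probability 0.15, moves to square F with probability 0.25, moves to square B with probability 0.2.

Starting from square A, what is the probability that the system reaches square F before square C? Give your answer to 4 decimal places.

0.5167

Let h(s) be the probability of absorption at square F starting from transient state s. Then h(square F) = 1 and h(square C) = 0. By first-step analysis:
h(square B) = 0.15·0 + 0.15·h(square B) + 0.3·h(square D) + 0.1·1 + 0.3·h(square A)
h(square D) = 0.2·0 + 0.15·h(square B) + 0.2·h(square D) + 0.15·1 + 0.3·h(square A)
h(square A) = 0.2·0 + 0.2·h(square B) + 0.15·h(square D) + 0.25·1 + 0.2·h(square A)
Solving: h(square B) = 0.4654, h(square D) = 0.4685, h(square A) = 0.5167.
Starting from square A, the probability is 0.5167.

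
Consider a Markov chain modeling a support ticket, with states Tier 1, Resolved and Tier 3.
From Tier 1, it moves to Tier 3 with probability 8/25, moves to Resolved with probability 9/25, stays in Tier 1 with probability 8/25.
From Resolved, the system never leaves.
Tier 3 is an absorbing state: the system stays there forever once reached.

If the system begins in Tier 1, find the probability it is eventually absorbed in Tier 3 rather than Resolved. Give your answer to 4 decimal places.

Let h(s) be the probability of absorption at Tier 3 starting from transient state s. Then h(Tier 3) = 1 and h(Resolved) = 0. By first-step analysis:
h(Tier 1) = 0.32·h(Tier 1) + 0.36·0 + 0.32·1
Solving: h(Tier 1) = 0.4706.
Starting from Tier 1, the probability is 0.4706.

0.4706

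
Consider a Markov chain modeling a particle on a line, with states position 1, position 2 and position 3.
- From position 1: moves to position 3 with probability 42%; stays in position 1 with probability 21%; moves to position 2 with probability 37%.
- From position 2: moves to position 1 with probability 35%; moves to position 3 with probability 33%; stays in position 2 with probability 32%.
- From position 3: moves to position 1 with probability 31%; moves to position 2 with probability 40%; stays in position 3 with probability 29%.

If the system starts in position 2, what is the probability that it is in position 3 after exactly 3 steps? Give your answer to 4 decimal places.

Propagate the distribution vector 3 steps from position 2.
After 0 steps: (0.0000, 1.0000, 0.0000)
After 1 step: (0.3500, 0.3200, 0.3300)
After 2 steps: (0.2878, 0.3639, 0.3483)
After 3 steps: (0.2958, 0.3623, 0.3420)
P(in position 3 after 3 steps) = 0.3420

0.3420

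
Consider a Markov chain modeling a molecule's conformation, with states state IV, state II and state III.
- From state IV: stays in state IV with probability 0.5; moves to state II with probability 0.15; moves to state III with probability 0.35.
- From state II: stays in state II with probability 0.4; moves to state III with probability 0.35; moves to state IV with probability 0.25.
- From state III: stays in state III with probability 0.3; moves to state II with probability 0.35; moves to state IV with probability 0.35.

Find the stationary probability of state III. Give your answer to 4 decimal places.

0.3333

Let the stationary distribution be π with π = πP and π_1 + π_2 + π_3 = 1.
π_1 = 0.5·π_1 + 0.25·π_2 + 0.35·π_3
π_2 = 0.15·π_1 + 0.4·π_2 + 0.35·π_3
Solving with the normalization constraint gives π = (0.3778, 0.2889, 0.3333).
So the stationary probability of state III is 0.3333.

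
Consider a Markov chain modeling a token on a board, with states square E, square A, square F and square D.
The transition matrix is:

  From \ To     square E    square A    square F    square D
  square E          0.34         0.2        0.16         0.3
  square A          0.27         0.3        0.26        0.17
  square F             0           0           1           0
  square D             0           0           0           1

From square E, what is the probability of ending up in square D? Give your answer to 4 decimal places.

Let h(s) be the probability of absorption at square D starting from transient state s. Then h(square D) = 1 and h(square F) = 0. By first-step analysis:
h(square E) = 0.34·h(square E) + 0.2·h(square A) + 0.16·0 + 0.3·1
h(square A) = 0.27·h(square E) + 0.3·h(square A) + 0.26·0 + 0.17·1
Solving: h(square E) = 0.5980, h(square A) = 0.4735.
Starting from square E, the probability is 0.5980.

0.5980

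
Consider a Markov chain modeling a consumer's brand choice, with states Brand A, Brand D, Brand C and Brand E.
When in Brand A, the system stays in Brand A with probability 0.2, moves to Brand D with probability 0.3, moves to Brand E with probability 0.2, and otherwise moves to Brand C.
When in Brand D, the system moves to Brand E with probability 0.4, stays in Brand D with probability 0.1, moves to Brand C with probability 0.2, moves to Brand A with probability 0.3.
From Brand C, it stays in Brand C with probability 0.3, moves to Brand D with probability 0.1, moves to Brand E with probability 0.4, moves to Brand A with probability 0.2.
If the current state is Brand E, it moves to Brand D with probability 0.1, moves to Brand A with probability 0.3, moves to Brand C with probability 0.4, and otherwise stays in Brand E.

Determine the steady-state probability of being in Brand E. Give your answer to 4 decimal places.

Let the stationary distribution be π with π = πP and π_1 + π_2 + π_3 + π_4 = 1.
π_1 = 0.2·π_1 + 0.3·π_2 + 0.2·π_3 + 0.3·π_4
π_2 = 0.3·π_1 + 0.1·π_2 + 0.1·π_3 + 0.1·π_4
π_3 = 0.3·π_1 + 0.2·π_2 + 0.3·π_3 + 0.4·π_4
Solving with the normalization constraint gives π = (0.2441, 0.1488, 0.3144, 0.2926).
So the stationary probability of Brand E is 0.2926.

0.2926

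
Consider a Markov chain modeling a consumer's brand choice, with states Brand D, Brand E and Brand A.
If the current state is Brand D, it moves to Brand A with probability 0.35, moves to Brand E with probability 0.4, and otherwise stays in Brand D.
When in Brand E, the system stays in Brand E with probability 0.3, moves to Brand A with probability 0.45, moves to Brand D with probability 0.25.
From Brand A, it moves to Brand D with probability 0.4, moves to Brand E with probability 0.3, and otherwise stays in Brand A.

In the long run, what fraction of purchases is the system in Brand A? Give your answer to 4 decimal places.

Let the stationary distribution be π with π = πP and π_1 + π_2 + π_3 = 1.
π_1 = 0.25·π_1 + 0.25·π_2 + 0.4·π_3
π_2 = 0.4·π_1 + 0.3·π_2 + 0.3·π_3
Solving with the normalization constraint gives π = (0.3047, 0.3305, 0.3648).
So the stationary probability of Brand A is 0.3648.

0.3648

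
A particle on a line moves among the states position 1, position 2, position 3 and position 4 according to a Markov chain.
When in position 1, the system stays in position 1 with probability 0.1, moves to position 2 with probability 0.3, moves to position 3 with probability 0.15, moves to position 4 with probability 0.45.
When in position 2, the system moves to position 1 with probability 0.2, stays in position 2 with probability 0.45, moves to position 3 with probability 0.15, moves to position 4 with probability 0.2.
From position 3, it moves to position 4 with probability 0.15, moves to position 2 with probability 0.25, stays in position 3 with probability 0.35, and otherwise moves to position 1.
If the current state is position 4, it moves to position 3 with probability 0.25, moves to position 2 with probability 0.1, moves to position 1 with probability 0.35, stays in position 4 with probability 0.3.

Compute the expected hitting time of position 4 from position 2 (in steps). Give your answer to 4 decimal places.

Let t(s) be the expected number of steps to first reach position 4 from state s, with t(position 4) = 0. Conditioning on the first step:
t(position 1) = 1 + 0.1·t(position 1) + 0.3·t(position 2) + 0.15·t(position 3)
t(position 2) = 1 + 0.2·t(position 1) + 0.45·t(position 2) + 0.15·t(position 3)
t(position 3) = 1 + 0.25·t(position 1) + 0.25·t(position 2) + 0.35·t(position 3)
Solving: t(position 1) = 3.2439, t(position 2) = 4.1980, t(position 3) = 4.4007.
Expected steps from position 2 to position 4: 4.1980.

4.1980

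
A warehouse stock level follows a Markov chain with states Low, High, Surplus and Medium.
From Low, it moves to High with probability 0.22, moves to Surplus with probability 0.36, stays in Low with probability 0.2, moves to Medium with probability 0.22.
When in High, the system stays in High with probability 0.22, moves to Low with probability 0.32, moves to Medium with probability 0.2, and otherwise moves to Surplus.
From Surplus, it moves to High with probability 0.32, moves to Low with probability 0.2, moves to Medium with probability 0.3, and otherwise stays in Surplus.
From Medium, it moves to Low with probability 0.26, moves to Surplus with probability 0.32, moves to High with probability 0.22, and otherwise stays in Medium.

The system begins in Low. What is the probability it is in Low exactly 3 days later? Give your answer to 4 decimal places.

0.2451

Propagate the distribution vector 3 days from Low.
After 0 days: (1.0000, 0.0000, 0.0000, 0.0000)
After 1 day: (0.2000, 0.2200, 0.3600, 0.2200)
After 2 days: (0.2396, 0.2560, 0.2644, 0.2400)
After 3 days: (0.2451, 0.2464, 0.2772, 0.2312)
P(in Low after 3 days) = 0.2451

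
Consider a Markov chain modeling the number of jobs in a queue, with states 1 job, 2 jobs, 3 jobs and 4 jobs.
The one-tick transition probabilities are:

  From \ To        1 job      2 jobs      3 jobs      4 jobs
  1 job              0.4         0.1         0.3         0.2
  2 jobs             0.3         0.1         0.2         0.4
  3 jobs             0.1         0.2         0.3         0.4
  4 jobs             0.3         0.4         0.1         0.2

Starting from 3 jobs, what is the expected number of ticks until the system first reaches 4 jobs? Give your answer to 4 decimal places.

2.7622

Let t(s) be the expected number of ticks to first reach 4 jobs from state s, with t(4 jobs) = 0. Conditioning on the first tick:
t(1 job) = 1 + 0.4·t(1 job) + 0.1·t(2 jobs) + 0.3·t(3 jobs)
t(2 jobs) = 1 + 0.3·t(1 job) + 0.1·t(2 jobs) + 0.2·t(3 jobs)
t(3 jobs) = 1 + 0.1·t(1 job) + 0.2·t(2 jobs) + 0.3·t(3 jobs)
Solving: t(1 job) = 3.5315, t(2 jobs) = 2.9021, t(3 jobs) = 2.7622.
Expected ticks from 3 jobs to 4 jobs: 2.7622.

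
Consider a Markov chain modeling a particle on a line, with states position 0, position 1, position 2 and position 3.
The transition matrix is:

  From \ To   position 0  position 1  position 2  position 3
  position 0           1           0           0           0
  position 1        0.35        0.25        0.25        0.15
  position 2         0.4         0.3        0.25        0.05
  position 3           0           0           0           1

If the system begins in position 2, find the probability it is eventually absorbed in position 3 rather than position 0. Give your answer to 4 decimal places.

Let h(s) be the probability of absorption at position 3 starting from transient state s. Then h(position 3) = 1 and h(position 0) = 0. By first-step analysis:
h(position 1) = 0.35·0 + 0.25·h(position 1) + 0.25·h(position 2) + 0.15·1
h(position 2) = 0.4·0 + 0.3·h(position 1) + 0.25·h(position 2) + 0.05·1
Solving: h(position 1) = 0.2564, h(position 2) = 0.1692.
Starting from position 2, the probability is 0.1692.

0.1692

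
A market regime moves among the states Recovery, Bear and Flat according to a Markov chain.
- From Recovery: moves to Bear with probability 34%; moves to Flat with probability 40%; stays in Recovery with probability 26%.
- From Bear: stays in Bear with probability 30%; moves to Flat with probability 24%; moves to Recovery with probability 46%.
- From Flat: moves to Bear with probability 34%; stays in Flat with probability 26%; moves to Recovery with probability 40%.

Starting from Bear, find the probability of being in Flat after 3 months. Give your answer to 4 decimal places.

Propagate the distribution vector 3 months from Bear.
After 0 months: (0.0000, 1.0000, 0.0000)
After 1 month: (0.4600, 0.3000, 0.2400)
After 2 months: (0.3536, 0.3280, 0.3184)
After 3 months: (0.3702, 0.3269, 0.3029)
P(in Flat after 3 months) = 0.3029

0.3029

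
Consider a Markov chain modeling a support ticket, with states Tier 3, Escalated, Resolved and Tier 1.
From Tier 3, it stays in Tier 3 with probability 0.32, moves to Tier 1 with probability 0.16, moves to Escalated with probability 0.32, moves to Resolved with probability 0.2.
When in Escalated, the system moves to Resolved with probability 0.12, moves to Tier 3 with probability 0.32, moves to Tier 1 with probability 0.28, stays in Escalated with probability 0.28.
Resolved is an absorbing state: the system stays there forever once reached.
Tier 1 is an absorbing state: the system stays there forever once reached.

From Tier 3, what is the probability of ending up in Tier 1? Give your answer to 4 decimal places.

Let h(s) be the probability of absorption at Tier 1 starting from transient state s. Then h(Tier 1) = 1 and h(Resolved) = 0. By first-step analysis:
h(Tier 3) = 0.32·h(Tier 3) + 0.32·h(Escalated) + 0.2·0 + 0.16·1
h(Escalated) = 0.32·h(Tier 3) + 0.28·h(Escalated) + 0.12·0 + 0.28·1
Solving: h(Tier 3) = 0.5289, h(Escalated) = 0.6240.
Starting from Tier 3, the probability is 0.5289.

0.5289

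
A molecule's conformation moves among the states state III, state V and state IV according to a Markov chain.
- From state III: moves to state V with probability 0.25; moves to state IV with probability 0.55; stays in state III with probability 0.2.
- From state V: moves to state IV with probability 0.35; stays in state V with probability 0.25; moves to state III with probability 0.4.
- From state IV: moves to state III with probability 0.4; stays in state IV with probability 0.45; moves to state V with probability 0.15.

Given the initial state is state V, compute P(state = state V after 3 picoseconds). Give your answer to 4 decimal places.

Propagate the distribution vector 3 picoseconds from state V.
After 0 picoseconds: (0.0000, 1.0000, 0.0000)
After 1 picosecond: (0.4000, 0.2500, 0.3500)
After 2 picoseconds: (0.3200, 0.2150, 0.4650)
After 3 picoseconds: (0.3360, 0.2035, 0.4605)
P(in state V after 3 picoseconds) = 0.2035

0.2035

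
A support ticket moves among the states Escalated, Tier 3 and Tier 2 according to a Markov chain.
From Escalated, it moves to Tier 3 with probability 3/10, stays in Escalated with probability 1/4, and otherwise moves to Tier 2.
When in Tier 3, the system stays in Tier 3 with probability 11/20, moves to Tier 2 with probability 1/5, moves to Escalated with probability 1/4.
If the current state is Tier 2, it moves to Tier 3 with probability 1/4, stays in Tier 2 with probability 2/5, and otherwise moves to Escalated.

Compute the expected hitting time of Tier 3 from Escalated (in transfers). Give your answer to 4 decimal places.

Let t(s) be the expected number of transfers to first reach Tier 3 from state s, with t(Tier 3) = 0. Conditioning on the first transfer:
t(Escalated) = 1 + 0.25·t(Escalated) + 0.45·t(Tier 2)
t(Tier 2) = 1 + 0.35·t(Escalated) + 0.4·t(Tier 2)
Solving: t(Escalated) = 3.5897, t(Tier 2) = 3.7607.
Expected transfers from Escalated to Tier 3: 3.5897.

3.5897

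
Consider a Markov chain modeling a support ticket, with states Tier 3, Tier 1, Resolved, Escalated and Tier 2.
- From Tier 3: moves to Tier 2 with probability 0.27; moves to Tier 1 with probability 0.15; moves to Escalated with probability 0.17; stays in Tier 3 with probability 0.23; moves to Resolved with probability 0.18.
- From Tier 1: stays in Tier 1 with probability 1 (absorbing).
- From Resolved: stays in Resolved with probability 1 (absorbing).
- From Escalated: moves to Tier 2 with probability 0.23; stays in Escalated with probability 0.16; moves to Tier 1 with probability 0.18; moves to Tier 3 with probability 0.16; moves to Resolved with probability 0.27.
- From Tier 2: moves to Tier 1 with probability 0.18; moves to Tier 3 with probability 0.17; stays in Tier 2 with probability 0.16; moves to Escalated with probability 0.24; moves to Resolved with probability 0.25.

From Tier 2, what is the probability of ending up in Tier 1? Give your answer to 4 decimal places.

0.4195

Let h(s) be the probability of absorption at Tier 1 starting from transient state s. Then h(Tier 1) = 1 and h(Resolved) = 0. By first-step analysis:
h(Tier 3) = 0.23·h(Tier 3) + 0.15·1 + 0.18·0 + 0.17·h(Escalated) + 0.27·h(Tier 2)
h(Escalated) = 0.16·h(Tier 3) + 0.18·1 + 0.27·0 + 0.16·h(Escalated) + 0.23·h(Tier 2)
h(Tier 2) = 0.17·h(Tier 3) + 0.18·1 + 0.25·0 + 0.24·h(Escalated) + 0.16·h(Tier 2)
Solving: h(Tier 3) = 0.4328, h(Escalated) = 0.4116, h(Tier 2) = 0.4195.
Starting from Tier 2, the probability is 0.4195.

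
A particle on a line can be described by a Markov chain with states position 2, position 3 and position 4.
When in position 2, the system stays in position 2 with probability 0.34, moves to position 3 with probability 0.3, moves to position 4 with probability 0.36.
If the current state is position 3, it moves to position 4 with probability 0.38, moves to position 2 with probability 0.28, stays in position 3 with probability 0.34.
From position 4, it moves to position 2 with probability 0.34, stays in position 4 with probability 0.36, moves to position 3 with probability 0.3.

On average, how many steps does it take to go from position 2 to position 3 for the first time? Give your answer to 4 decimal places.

3.3333

Let t(s) be the expected number of steps to first reach position 3 from state s, with t(position 3) = 0. Conditioning on the first step:
t(position 2) = 1 + 0.34·t(position 2) + 0.36·t(position 4)
t(position 4) = 1 + 0.34·t(position 2) + 0.36·t(position 4)
Solving: t(position 2) = 3.3333, t(position 4) = 3.3333.
Expected steps from position 2 to position 3: 3.3333.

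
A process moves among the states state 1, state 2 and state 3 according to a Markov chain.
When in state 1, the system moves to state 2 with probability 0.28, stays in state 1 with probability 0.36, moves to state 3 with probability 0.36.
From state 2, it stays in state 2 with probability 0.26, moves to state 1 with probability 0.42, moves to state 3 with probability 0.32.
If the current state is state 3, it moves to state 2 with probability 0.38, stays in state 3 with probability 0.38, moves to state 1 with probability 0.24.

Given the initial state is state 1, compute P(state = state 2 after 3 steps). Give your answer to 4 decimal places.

Propagate the distribution vector 3 steps from state 1.
After 0 steps: (1.0000, 0.0000, 0.0000)
After 1 step: (0.3600, 0.2800, 0.3600)
After 2 steps: (0.3336, 0.3104, 0.3560)
After 3 steps: (0.3359, 0.3094, 0.3547)
P(in state 2 after 3 steps) = 0.3094

0.3094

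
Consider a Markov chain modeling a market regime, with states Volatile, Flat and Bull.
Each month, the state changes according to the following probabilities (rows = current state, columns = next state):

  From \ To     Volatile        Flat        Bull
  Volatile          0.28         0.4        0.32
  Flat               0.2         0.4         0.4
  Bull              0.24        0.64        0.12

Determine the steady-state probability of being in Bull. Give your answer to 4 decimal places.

0.2981

Let the stationary distribution be π with π = πP and π_1 + π_2 + π_3 = 1.
π_1 = 0.28·π_1 + 0.2·π_2 + 0.24·π_3
π_2 = 0.4·π_1 + 0.4·π_2 + 0.64·π_3
Solving with the normalization constraint gives π = (0.2304, 0.4715, 0.2981).
So the stationary probability of Bull is 0.2981.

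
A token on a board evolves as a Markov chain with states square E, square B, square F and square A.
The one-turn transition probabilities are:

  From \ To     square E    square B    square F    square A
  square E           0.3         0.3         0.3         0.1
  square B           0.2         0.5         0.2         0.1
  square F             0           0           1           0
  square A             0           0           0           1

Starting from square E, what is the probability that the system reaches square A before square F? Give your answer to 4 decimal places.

Let h(s) be the probability of absorption at square A starting from transient state s. Then h(square A) = 1 and h(square F) = 0. By first-step analysis:
h(square E) = 0.3·h(square E) + 0.3·h(square B) + 0.3·0 + 0.1·1
h(square B) = 0.2·h(square E) + 0.5·h(square B) + 0.2·0 + 0.1·1
Solving: h(square E) = 0.2759, h(square B) = 0.3103.
Starting from square E, the probability is 0.2759.

0.2759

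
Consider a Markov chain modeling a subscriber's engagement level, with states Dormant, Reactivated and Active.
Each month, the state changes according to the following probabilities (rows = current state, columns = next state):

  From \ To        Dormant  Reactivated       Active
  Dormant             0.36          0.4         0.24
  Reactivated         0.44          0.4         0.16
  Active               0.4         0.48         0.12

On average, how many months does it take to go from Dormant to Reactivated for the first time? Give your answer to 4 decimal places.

2.3973

Let t(s) be the expected number of months to first reach Reactivated from state s, with t(Reactivated) = 0. Conditioning on the first month:
t(Dormant) = 1 + 0.36·t(Dormant) + 0.24·t(Active)
t(Active) = 1 + 0.4·t(Dormant) + 0.12·t(Active)
Solving: t(Dormant) = 2.3973, t(Active) = 2.2260.
Expected months from Dormant to Reactivated: 2.3973.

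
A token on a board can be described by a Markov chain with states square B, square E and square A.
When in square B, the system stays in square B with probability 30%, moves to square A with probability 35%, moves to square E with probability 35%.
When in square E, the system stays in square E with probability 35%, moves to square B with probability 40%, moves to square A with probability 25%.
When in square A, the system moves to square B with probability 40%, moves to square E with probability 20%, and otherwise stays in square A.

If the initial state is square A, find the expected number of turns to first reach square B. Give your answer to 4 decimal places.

Let t(s) be the expected number of turns to first reach square B from state s, with t(square B) = 0. Conditioning on the first turn:
t(square E) = 1 + 0.35·t(square E) + 0.25·t(square A)
t(square A) = 1 + 0.2·t(square E) + 0.4·t(square A)
Solving: t(square E) = 2.5000, t(square A) = 2.5000.
Expected turns from square A to square B: 2.5000.

2.5000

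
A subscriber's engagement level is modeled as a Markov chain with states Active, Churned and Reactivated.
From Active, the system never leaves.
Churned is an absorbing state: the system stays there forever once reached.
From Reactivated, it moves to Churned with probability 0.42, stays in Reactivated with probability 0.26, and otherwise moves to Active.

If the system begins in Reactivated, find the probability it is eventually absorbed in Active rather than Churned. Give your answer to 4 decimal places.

0.4324

Let h(s) be the probability of absorption at Active starting from transient state s. Then h(Active) = 1 and h(Churned) = 0. By first-step analysis:
h(Reactivated) = 0.32·1 + 0.42·0 + 0.26·h(Reactivated)
Solving: h(Reactivated) = 0.4324.
Starting from Reactivated, the probability is 0.4324.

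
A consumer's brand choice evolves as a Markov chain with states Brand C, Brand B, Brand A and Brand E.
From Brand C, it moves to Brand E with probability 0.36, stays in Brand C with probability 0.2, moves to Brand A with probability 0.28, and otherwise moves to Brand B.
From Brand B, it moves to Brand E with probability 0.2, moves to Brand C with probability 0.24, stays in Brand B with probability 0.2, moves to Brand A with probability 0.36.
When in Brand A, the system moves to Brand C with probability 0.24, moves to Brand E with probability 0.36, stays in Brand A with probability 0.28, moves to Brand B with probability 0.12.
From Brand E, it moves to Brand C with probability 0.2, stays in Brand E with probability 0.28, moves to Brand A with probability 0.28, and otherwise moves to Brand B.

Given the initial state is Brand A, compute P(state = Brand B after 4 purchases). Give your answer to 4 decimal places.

0.1799

Propagate the distribution vector 4 purchases from Brand A.
After 0 purchases: (0.0000, 0.0000, 1.0000, 0.0000)
After 1 purchase: (0.2400, 0.1200, 0.2800, 0.3600)
After 2 purchases: (0.2160, 0.1824, 0.2896, 0.3120)
After 3 purchases: (0.2189, 0.1807, 0.2946, 0.3059)
After 4 purchases: (0.2190, 0.1799, 0.2945, 0.3066)
P(in Brand B after 4 purchases) = 0.1799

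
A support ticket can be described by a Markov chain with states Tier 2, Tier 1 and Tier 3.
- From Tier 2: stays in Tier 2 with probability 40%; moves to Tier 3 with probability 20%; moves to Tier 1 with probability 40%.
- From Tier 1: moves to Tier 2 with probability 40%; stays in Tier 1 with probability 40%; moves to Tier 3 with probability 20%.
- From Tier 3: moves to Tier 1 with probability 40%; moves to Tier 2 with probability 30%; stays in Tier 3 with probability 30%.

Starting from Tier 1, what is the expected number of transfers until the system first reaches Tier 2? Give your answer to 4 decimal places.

Let t(s) be the expected number of transfers to first reach Tier 2 from state s, with t(Tier 2) = 0. Conditioning on the first transfer:
t(Tier 1) = 1 + 0.4·t(Tier 1) + 0.2·t(Tier 3)
t(Tier 3) = 1 + 0.4·t(Tier 1) + 0.3·t(Tier 3)
Solving: t(Tier 1) = 2.6471, t(Tier 3) = 2.9412.
Expected transfers from Tier 1 to Tier 2: 2.6471.

2.6471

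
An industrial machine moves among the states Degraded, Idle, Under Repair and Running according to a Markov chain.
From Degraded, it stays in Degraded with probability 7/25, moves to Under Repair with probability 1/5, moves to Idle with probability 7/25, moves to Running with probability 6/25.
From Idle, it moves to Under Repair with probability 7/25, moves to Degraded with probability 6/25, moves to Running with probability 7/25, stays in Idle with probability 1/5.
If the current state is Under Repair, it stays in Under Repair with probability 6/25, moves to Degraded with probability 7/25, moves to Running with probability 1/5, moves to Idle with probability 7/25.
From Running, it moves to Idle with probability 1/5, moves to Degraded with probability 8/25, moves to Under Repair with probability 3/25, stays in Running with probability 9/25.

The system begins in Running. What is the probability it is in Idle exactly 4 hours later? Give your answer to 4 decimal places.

0.2389

Propagate the distribution vector 4 hours from Running.
After 0 hours: (0.0000, 0.0000, 0.0000, 1.0000)
After 1 hour: (0.3200, 0.2000, 0.1200, 0.3600)
After 2 hours: (0.2864, 0.2352, 0.1920, 0.2864)
After 3 hours: (0.2820, 0.2383, 0.2036, 0.2761)
After 4 hours: (0.2815, 0.2389, 0.2051, 0.2745)
P(in Idle after 4 hours) = 0.2389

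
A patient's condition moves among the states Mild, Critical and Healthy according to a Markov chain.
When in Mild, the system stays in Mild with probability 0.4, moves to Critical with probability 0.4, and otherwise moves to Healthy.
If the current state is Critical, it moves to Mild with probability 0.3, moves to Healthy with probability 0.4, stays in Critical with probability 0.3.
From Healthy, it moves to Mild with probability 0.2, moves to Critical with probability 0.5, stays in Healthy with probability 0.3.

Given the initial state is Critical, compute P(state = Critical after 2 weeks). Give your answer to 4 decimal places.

Sum over the intermediate state after 1 week:
P = P(Critical→Mild)·P(Mild→Critical) + P(Critical→Critical)·P(Critical→Critical) + P(Critical→Healthy)·P(Healthy→Critical)
  = 0.3×0.4 + 0.3×0.3 + 0.4×0.5
  = 0.1200 + 0.0900 + 0.2000 = 0.4100

0.4100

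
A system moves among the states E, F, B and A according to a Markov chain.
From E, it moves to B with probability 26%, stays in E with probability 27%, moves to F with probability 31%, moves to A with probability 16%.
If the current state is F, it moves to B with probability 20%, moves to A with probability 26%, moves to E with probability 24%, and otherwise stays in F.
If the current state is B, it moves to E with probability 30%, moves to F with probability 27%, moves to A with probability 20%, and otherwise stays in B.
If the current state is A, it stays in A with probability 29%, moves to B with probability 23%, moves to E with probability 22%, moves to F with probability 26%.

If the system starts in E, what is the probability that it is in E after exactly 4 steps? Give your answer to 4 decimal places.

0.2569

Propagate the distribution vector 4 steps from E.
After 0 steps: (1.0000, 0.0000, 0.0000, 0.0000)
After 1 step: (0.2700, 0.3100, 0.2600, 0.1600)
After 2 steps: (0.2605, 0.2885, 0.2288, 0.2222)
After 3 steps: (0.2571, 0.2869, 0.2292, 0.2269)
After 4 steps: (0.2569, 0.2866, 0.2291, 0.2273)
P(in E after 4 steps) = 0.2569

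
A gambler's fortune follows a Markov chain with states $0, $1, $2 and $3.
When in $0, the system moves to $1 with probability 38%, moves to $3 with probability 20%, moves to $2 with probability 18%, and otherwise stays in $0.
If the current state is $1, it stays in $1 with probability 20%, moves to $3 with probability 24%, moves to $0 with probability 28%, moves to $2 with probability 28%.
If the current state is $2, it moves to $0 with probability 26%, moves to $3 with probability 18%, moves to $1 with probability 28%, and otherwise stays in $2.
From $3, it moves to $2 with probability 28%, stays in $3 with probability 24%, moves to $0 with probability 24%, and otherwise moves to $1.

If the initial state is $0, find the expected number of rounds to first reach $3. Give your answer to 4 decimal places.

4.8212

Let t(s) be the expected number of rounds to first reach $3 from state s, with t($3) = 0. Conditioning on the first round:
t($0) = 1 + 0.24·t($0) + 0.38·t($1) + 0.18·t($2)
t($1) = 1 + 0.28·t($0) + 0.2·t($1) + 0.28·t($2)
t($2) = 1 + 0.26·t($0) + 0.28·t($1) + 0.28·t($2)
Solving: t($0) = 4.8212, t($1) = 4.6683, t($2) = 4.9453.
Expected rounds from $0 to $3: 4.8212.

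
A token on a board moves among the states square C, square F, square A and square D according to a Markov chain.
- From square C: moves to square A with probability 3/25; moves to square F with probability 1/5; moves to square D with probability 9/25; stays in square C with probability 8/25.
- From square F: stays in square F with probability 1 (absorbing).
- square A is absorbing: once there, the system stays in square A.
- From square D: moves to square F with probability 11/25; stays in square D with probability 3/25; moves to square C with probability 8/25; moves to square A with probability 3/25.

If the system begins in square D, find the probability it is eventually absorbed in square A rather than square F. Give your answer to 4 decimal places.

0.2483

Let h(s) be the probability of absorption at square A starting from transient state s. Then h(square A) = 1 and h(square F) = 0. By first-step analysis:
h(square C) = 0.32·h(square C) + 0.2·0 + 0.12·1 + 0.36·h(square D)
h(square D) = 0.32·h(square C) + 0.44·0 + 0.12·1 + 0.12·h(square D)
Solving: h(square C) = 0.3079, h(square D) = 0.2483.
Starting from square D, the probability is 0.2483.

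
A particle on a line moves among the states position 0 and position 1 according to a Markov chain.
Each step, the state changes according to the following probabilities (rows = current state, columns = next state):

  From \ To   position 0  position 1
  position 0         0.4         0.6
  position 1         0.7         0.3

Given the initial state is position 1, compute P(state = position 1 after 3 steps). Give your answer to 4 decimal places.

0.4470

Propagate the distribution vector 3 steps from position 1.
After 0 steps: (0.0000, 1.0000)
After 1 step: (0.7000, 0.3000)
After 2 steps: (0.4900, 0.5100)
After 3 steps: (0.5530, 0.4470)
P(in position 1 after 3 steps) = 0.4470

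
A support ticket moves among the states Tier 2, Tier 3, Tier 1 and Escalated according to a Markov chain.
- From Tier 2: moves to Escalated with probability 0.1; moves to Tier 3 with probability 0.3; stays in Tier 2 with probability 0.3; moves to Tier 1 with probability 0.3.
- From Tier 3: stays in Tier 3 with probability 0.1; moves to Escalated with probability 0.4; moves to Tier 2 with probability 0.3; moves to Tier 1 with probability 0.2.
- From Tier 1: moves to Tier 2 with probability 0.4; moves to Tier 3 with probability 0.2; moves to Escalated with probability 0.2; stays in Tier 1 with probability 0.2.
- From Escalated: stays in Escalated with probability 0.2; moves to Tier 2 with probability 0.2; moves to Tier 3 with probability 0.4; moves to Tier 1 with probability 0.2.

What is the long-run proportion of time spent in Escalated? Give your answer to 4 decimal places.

0.2197

Let the stationary distribution be π with π = πP and π_1 + π_2 + π_3 + π_4 = 1.
π_1 = 0.3·π_1 + 0.3·π_2 + 0.4·π_3 + 0.2·π_4
π_2 = 0.3·π_1 + 0.1·π_2 + 0.2·π_3 + 0.4·π_4
π_3 = 0.3·π_1 + 0.2·π_2 + 0.2·π_3 + 0.2·π_4
Solving with the normalization constraint gives π = (0.3010, 0.2491, 0.2301, 0.2197).
So the stationary probability of Escalated is 0.2197.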